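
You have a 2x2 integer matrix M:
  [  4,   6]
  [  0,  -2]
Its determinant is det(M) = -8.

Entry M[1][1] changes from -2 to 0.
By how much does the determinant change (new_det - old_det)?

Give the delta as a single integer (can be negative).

Answer: 8

Derivation:
Cofactor C_11 = 4
Entry delta = 0 - -2 = 2
Det delta = entry_delta * cofactor = 2 * 4 = 8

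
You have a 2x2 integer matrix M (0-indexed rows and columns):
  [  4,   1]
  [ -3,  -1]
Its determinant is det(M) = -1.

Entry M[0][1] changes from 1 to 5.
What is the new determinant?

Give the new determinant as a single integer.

Answer: 11

Derivation:
det is linear in row 0: changing M[0][1] by delta changes det by delta * cofactor(0,1).
Cofactor C_01 = (-1)^(0+1) * minor(0,1) = 3
Entry delta = 5 - 1 = 4
Det delta = 4 * 3 = 12
New det = -1 + 12 = 11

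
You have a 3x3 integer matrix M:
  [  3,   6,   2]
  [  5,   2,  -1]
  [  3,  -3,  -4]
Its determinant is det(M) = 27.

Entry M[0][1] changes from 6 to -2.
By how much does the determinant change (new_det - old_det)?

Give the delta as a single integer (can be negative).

Cofactor C_01 = 17
Entry delta = -2 - 6 = -8
Det delta = entry_delta * cofactor = -8 * 17 = -136

Answer: -136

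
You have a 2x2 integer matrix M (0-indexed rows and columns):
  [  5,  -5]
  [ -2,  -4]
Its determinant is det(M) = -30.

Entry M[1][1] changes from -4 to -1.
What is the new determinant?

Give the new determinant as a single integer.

Answer: -15

Derivation:
det is linear in row 1: changing M[1][1] by delta changes det by delta * cofactor(1,1).
Cofactor C_11 = (-1)^(1+1) * minor(1,1) = 5
Entry delta = -1 - -4 = 3
Det delta = 3 * 5 = 15
New det = -30 + 15 = -15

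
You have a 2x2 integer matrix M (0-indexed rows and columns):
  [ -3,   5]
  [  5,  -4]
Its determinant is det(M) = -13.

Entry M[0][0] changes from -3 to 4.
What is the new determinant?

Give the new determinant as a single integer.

Answer: -41

Derivation:
det is linear in row 0: changing M[0][0] by delta changes det by delta * cofactor(0,0).
Cofactor C_00 = (-1)^(0+0) * minor(0,0) = -4
Entry delta = 4 - -3 = 7
Det delta = 7 * -4 = -28
New det = -13 + -28 = -41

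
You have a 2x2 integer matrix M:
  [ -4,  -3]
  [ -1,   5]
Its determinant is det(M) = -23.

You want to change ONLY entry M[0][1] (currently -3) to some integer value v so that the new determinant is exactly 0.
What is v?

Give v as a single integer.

Answer: 20

Derivation:
det is linear in entry M[0][1]: det = old_det + (v - -3) * C_01
Cofactor C_01 = 1
Want det = 0: -23 + (v - -3) * 1 = 0
  (v - -3) = 23 / 1 = 23
  v = -3 + (23) = 20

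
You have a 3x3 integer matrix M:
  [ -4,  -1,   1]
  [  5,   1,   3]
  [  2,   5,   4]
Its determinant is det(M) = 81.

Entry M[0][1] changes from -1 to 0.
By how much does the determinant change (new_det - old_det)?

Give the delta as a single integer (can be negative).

Cofactor C_01 = -14
Entry delta = 0 - -1 = 1
Det delta = entry_delta * cofactor = 1 * -14 = -14

Answer: -14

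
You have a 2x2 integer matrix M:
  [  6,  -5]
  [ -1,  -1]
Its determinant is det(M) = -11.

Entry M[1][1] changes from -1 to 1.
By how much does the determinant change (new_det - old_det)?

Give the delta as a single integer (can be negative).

Cofactor C_11 = 6
Entry delta = 1 - -1 = 2
Det delta = entry_delta * cofactor = 2 * 6 = 12

Answer: 12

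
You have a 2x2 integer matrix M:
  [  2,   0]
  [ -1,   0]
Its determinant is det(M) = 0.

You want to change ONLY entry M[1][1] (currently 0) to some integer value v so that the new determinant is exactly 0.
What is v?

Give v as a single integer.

Answer: 0

Derivation:
det is linear in entry M[1][1]: det = old_det + (v - 0) * C_11
Cofactor C_11 = 2
Want det = 0: 0 + (v - 0) * 2 = 0
  (v - 0) = 0 / 2 = 0
  v = 0 + (0) = 0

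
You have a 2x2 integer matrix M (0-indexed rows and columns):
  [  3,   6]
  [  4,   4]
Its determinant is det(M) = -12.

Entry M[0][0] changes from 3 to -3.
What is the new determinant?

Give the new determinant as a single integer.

det is linear in row 0: changing M[0][0] by delta changes det by delta * cofactor(0,0).
Cofactor C_00 = (-1)^(0+0) * minor(0,0) = 4
Entry delta = -3 - 3 = -6
Det delta = -6 * 4 = -24
New det = -12 + -24 = -36

Answer: -36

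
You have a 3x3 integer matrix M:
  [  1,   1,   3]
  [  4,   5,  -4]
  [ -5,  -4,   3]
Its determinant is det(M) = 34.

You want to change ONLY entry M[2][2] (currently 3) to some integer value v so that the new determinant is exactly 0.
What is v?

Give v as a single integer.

Answer: -31

Derivation:
det is linear in entry M[2][2]: det = old_det + (v - 3) * C_22
Cofactor C_22 = 1
Want det = 0: 34 + (v - 3) * 1 = 0
  (v - 3) = -34 / 1 = -34
  v = 3 + (-34) = -31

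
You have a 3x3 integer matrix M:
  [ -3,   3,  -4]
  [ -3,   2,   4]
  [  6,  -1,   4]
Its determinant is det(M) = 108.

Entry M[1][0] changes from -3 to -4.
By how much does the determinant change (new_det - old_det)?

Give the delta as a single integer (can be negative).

Cofactor C_10 = -8
Entry delta = -4 - -3 = -1
Det delta = entry_delta * cofactor = -1 * -8 = 8

Answer: 8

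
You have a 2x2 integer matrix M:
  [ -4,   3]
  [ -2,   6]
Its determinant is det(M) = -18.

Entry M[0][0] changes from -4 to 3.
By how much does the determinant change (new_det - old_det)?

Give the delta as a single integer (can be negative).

Answer: 42

Derivation:
Cofactor C_00 = 6
Entry delta = 3 - -4 = 7
Det delta = entry_delta * cofactor = 7 * 6 = 42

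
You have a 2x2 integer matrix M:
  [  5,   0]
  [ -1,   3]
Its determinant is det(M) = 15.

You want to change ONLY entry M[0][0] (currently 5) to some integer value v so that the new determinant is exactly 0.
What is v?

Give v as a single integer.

Answer: 0

Derivation:
det is linear in entry M[0][0]: det = old_det + (v - 5) * C_00
Cofactor C_00 = 3
Want det = 0: 15 + (v - 5) * 3 = 0
  (v - 5) = -15 / 3 = -5
  v = 5 + (-5) = 0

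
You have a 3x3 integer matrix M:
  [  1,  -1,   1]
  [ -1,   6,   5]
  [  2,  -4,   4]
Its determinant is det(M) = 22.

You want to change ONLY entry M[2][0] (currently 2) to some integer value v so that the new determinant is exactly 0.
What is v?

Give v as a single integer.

det is linear in entry M[2][0]: det = old_det + (v - 2) * C_20
Cofactor C_20 = -11
Want det = 0: 22 + (v - 2) * -11 = 0
  (v - 2) = -22 / -11 = 2
  v = 2 + (2) = 4

Answer: 4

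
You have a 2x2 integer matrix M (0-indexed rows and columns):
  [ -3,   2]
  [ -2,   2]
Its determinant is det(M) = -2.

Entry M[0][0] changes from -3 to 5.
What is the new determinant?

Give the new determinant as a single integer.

Answer: 14

Derivation:
det is linear in row 0: changing M[0][0] by delta changes det by delta * cofactor(0,0).
Cofactor C_00 = (-1)^(0+0) * minor(0,0) = 2
Entry delta = 5 - -3 = 8
Det delta = 8 * 2 = 16
New det = -2 + 16 = 14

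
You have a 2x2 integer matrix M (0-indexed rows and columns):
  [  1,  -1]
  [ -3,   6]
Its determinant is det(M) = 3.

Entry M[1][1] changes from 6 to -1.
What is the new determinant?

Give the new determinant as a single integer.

Answer: -4

Derivation:
det is linear in row 1: changing M[1][1] by delta changes det by delta * cofactor(1,1).
Cofactor C_11 = (-1)^(1+1) * minor(1,1) = 1
Entry delta = -1 - 6 = -7
Det delta = -7 * 1 = -7
New det = 3 + -7 = -4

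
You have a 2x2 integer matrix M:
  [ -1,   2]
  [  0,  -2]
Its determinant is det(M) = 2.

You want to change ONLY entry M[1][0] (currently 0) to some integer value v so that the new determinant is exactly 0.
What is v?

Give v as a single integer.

det is linear in entry M[1][0]: det = old_det + (v - 0) * C_10
Cofactor C_10 = -2
Want det = 0: 2 + (v - 0) * -2 = 0
  (v - 0) = -2 / -2 = 1
  v = 0 + (1) = 1

Answer: 1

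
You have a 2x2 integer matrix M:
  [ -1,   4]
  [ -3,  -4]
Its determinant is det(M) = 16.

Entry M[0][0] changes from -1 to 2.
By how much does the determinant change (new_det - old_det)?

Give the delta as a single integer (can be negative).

Cofactor C_00 = -4
Entry delta = 2 - -1 = 3
Det delta = entry_delta * cofactor = 3 * -4 = -12

Answer: -12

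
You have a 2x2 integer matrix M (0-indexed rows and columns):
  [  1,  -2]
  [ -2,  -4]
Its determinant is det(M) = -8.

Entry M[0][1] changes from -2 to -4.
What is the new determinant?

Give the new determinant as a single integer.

det is linear in row 0: changing M[0][1] by delta changes det by delta * cofactor(0,1).
Cofactor C_01 = (-1)^(0+1) * minor(0,1) = 2
Entry delta = -4 - -2 = -2
Det delta = -2 * 2 = -4
New det = -8 + -4 = -12

Answer: -12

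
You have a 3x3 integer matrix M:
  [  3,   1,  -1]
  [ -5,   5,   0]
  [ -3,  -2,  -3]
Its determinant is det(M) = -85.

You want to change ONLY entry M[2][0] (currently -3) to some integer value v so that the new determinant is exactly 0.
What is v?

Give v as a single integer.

det is linear in entry M[2][0]: det = old_det + (v - -3) * C_20
Cofactor C_20 = 5
Want det = 0: -85 + (v - -3) * 5 = 0
  (v - -3) = 85 / 5 = 17
  v = -3 + (17) = 14

Answer: 14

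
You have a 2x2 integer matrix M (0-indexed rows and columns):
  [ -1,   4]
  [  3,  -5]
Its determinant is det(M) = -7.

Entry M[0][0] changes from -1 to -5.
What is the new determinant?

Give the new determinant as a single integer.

Answer: 13

Derivation:
det is linear in row 0: changing M[0][0] by delta changes det by delta * cofactor(0,0).
Cofactor C_00 = (-1)^(0+0) * minor(0,0) = -5
Entry delta = -5 - -1 = -4
Det delta = -4 * -5 = 20
New det = -7 + 20 = 13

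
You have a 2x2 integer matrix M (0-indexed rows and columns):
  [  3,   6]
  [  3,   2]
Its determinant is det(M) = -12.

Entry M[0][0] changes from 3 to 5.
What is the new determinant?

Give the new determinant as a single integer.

Answer: -8

Derivation:
det is linear in row 0: changing M[0][0] by delta changes det by delta * cofactor(0,0).
Cofactor C_00 = (-1)^(0+0) * minor(0,0) = 2
Entry delta = 5 - 3 = 2
Det delta = 2 * 2 = 4
New det = -12 + 4 = -8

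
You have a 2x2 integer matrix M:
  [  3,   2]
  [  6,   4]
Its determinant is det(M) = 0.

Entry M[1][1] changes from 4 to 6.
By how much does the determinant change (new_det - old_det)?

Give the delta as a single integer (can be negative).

Answer: 6

Derivation:
Cofactor C_11 = 3
Entry delta = 6 - 4 = 2
Det delta = entry_delta * cofactor = 2 * 3 = 6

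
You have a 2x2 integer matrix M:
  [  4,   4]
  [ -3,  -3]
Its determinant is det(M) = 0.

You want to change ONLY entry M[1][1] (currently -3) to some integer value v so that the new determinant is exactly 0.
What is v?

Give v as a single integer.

det is linear in entry M[1][1]: det = old_det + (v - -3) * C_11
Cofactor C_11 = 4
Want det = 0: 0 + (v - -3) * 4 = 0
  (v - -3) = 0 / 4 = 0
  v = -3 + (0) = -3

Answer: -3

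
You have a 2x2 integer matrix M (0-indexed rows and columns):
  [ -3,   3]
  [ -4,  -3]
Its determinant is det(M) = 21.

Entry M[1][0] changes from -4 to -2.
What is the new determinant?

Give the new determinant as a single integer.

det is linear in row 1: changing M[1][0] by delta changes det by delta * cofactor(1,0).
Cofactor C_10 = (-1)^(1+0) * minor(1,0) = -3
Entry delta = -2 - -4 = 2
Det delta = 2 * -3 = -6
New det = 21 + -6 = 15

Answer: 15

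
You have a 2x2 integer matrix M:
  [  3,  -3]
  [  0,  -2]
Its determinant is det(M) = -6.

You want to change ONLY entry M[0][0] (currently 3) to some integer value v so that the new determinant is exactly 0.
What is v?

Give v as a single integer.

det is linear in entry M[0][0]: det = old_det + (v - 3) * C_00
Cofactor C_00 = -2
Want det = 0: -6 + (v - 3) * -2 = 0
  (v - 3) = 6 / -2 = -3
  v = 3 + (-3) = 0

Answer: 0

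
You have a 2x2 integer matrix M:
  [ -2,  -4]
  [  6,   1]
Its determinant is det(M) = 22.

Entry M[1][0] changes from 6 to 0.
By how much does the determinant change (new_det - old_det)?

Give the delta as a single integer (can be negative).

Answer: -24

Derivation:
Cofactor C_10 = 4
Entry delta = 0 - 6 = -6
Det delta = entry_delta * cofactor = -6 * 4 = -24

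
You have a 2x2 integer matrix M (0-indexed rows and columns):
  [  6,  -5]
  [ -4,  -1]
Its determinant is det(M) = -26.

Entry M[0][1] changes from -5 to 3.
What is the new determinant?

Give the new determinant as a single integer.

Answer: 6

Derivation:
det is linear in row 0: changing M[0][1] by delta changes det by delta * cofactor(0,1).
Cofactor C_01 = (-1)^(0+1) * minor(0,1) = 4
Entry delta = 3 - -5 = 8
Det delta = 8 * 4 = 32
New det = -26 + 32 = 6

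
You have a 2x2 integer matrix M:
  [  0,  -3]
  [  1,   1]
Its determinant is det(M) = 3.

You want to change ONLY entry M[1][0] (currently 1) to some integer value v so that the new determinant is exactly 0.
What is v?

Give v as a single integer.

Answer: 0

Derivation:
det is linear in entry M[1][0]: det = old_det + (v - 1) * C_10
Cofactor C_10 = 3
Want det = 0: 3 + (v - 1) * 3 = 0
  (v - 1) = -3 / 3 = -1
  v = 1 + (-1) = 0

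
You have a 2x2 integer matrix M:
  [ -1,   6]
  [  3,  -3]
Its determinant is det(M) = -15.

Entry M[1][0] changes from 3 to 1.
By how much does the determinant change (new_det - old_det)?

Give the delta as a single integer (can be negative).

Cofactor C_10 = -6
Entry delta = 1 - 3 = -2
Det delta = entry_delta * cofactor = -2 * -6 = 12

Answer: 12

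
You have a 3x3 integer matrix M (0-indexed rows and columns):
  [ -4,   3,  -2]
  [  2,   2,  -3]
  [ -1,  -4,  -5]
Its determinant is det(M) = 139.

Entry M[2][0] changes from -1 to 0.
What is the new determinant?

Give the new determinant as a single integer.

Answer: 134

Derivation:
det is linear in row 2: changing M[2][0] by delta changes det by delta * cofactor(2,0).
Cofactor C_20 = (-1)^(2+0) * minor(2,0) = -5
Entry delta = 0 - -1 = 1
Det delta = 1 * -5 = -5
New det = 139 + -5 = 134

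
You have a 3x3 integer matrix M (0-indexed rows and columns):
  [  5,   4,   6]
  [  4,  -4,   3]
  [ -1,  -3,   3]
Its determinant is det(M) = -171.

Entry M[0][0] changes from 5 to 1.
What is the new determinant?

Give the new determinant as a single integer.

Answer: -159

Derivation:
det is linear in row 0: changing M[0][0] by delta changes det by delta * cofactor(0,0).
Cofactor C_00 = (-1)^(0+0) * minor(0,0) = -3
Entry delta = 1 - 5 = -4
Det delta = -4 * -3 = 12
New det = -171 + 12 = -159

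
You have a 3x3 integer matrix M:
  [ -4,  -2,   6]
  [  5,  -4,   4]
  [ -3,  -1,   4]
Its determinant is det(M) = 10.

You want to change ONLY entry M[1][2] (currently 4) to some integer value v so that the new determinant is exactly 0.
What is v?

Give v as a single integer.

det is linear in entry M[1][2]: det = old_det + (v - 4) * C_12
Cofactor C_12 = 2
Want det = 0: 10 + (v - 4) * 2 = 0
  (v - 4) = -10 / 2 = -5
  v = 4 + (-5) = -1

Answer: -1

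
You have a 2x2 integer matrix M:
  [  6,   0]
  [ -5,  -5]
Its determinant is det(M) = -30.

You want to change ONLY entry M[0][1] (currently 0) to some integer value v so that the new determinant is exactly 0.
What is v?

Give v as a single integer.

det is linear in entry M[0][1]: det = old_det + (v - 0) * C_01
Cofactor C_01 = 5
Want det = 0: -30 + (v - 0) * 5 = 0
  (v - 0) = 30 / 5 = 6
  v = 0 + (6) = 6

Answer: 6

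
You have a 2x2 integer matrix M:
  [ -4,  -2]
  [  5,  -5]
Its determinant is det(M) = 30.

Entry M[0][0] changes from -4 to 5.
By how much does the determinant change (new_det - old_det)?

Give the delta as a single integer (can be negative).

Answer: -45

Derivation:
Cofactor C_00 = -5
Entry delta = 5 - -4 = 9
Det delta = entry_delta * cofactor = 9 * -5 = -45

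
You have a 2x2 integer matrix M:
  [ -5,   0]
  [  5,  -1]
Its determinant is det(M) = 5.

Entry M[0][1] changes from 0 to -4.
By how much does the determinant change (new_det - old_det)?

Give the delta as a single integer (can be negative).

Cofactor C_01 = -5
Entry delta = -4 - 0 = -4
Det delta = entry_delta * cofactor = -4 * -5 = 20

Answer: 20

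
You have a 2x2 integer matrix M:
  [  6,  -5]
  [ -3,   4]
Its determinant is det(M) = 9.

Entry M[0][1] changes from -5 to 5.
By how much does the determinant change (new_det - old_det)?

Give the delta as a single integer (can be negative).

Answer: 30

Derivation:
Cofactor C_01 = 3
Entry delta = 5 - -5 = 10
Det delta = entry_delta * cofactor = 10 * 3 = 30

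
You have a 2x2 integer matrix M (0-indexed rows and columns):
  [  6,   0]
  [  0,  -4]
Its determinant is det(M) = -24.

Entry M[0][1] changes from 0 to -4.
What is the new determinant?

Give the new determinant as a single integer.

Answer: -24

Derivation:
det is linear in row 0: changing M[0][1] by delta changes det by delta * cofactor(0,1).
Cofactor C_01 = (-1)^(0+1) * minor(0,1) = 0
Entry delta = -4 - 0 = -4
Det delta = -4 * 0 = 0
New det = -24 + 0 = -24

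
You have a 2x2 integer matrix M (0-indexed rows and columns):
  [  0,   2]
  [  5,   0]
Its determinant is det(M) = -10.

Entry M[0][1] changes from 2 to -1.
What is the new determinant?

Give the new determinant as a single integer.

Answer: 5

Derivation:
det is linear in row 0: changing M[0][1] by delta changes det by delta * cofactor(0,1).
Cofactor C_01 = (-1)^(0+1) * minor(0,1) = -5
Entry delta = -1 - 2 = -3
Det delta = -3 * -5 = 15
New det = -10 + 15 = 5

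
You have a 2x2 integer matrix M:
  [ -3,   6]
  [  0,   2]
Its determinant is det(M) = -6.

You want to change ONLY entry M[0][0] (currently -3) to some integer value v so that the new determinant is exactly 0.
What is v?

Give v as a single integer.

Answer: 0

Derivation:
det is linear in entry M[0][0]: det = old_det + (v - -3) * C_00
Cofactor C_00 = 2
Want det = 0: -6 + (v - -3) * 2 = 0
  (v - -3) = 6 / 2 = 3
  v = -3 + (3) = 0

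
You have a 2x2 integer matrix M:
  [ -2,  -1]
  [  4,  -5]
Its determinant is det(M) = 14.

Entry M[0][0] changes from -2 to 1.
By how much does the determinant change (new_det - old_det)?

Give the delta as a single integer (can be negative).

Answer: -15

Derivation:
Cofactor C_00 = -5
Entry delta = 1 - -2 = 3
Det delta = entry_delta * cofactor = 3 * -5 = -15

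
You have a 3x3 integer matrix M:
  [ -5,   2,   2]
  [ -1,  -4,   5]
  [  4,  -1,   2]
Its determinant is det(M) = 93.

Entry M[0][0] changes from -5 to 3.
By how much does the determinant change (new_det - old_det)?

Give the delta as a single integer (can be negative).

Answer: -24

Derivation:
Cofactor C_00 = -3
Entry delta = 3 - -5 = 8
Det delta = entry_delta * cofactor = 8 * -3 = -24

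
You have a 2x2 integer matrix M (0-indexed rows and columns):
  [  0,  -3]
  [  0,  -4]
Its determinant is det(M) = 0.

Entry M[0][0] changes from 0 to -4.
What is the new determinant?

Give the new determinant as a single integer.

det is linear in row 0: changing M[0][0] by delta changes det by delta * cofactor(0,0).
Cofactor C_00 = (-1)^(0+0) * minor(0,0) = -4
Entry delta = -4 - 0 = -4
Det delta = -4 * -4 = 16
New det = 0 + 16 = 16

Answer: 16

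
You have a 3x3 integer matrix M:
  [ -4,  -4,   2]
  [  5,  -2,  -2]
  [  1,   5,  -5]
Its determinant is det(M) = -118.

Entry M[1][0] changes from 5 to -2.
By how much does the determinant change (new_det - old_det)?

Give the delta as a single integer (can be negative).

Cofactor C_10 = -10
Entry delta = -2 - 5 = -7
Det delta = entry_delta * cofactor = -7 * -10 = 70

Answer: 70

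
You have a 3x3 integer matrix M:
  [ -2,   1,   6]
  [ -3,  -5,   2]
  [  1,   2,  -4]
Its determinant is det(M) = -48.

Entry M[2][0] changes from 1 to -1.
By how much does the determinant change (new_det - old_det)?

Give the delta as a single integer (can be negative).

Answer: -64

Derivation:
Cofactor C_20 = 32
Entry delta = -1 - 1 = -2
Det delta = entry_delta * cofactor = -2 * 32 = -64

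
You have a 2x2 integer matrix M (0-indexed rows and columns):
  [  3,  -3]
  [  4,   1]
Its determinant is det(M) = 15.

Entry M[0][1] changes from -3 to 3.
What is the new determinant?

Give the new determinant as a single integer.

Answer: -9

Derivation:
det is linear in row 0: changing M[0][1] by delta changes det by delta * cofactor(0,1).
Cofactor C_01 = (-1)^(0+1) * minor(0,1) = -4
Entry delta = 3 - -3 = 6
Det delta = 6 * -4 = -24
New det = 15 + -24 = -9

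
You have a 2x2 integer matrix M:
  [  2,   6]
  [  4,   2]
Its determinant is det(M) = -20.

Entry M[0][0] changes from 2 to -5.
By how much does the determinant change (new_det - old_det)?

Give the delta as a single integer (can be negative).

Answer: -14

Derivation:
Cofactor C_00 = 2
Entry delta = -5 - 2 = -7
Det delta = entry_delta * cofactor = -7 * 2 = -14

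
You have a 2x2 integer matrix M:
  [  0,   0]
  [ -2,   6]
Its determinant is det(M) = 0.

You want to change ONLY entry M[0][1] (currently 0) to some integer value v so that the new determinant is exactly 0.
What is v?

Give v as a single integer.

det is linear in entry M[0][1]: det = old_det + (v - 0) * C_01
Cofactor C_01 = 2
Want det = 0: 0 + (v - 0) * 2 = 0
  (v - 0) = 0 / 2 = 0
  v = 0 + (0) = 0

Answer: 0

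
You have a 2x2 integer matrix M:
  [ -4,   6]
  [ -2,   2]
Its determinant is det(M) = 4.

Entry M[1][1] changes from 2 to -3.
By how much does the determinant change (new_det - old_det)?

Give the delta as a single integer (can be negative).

Cofactor C_11 = -4
Entry delta = -3 - 2 = -5
Det delta = entry_delta * cofactor = -5 * -4 = 20

Answer: 20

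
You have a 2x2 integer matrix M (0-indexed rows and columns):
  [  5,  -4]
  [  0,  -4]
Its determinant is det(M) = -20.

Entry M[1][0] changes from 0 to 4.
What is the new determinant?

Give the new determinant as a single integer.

Answer: -4

Derivation:
det is linear in row 1: changing M[1][0] by delta changes det by delta * cofactor(1,0).
Cofactor C_10 = (-1)^(1+0) * minor(1,0) = 4
Entry delta = 4 - 0 = 4
Det delta = 4 * 4 = 16
New det = -20 + 16 = -4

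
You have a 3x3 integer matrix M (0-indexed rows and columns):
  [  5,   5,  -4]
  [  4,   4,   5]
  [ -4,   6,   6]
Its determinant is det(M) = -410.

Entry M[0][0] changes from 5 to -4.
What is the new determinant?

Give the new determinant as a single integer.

det is linear in row 0: changing M[0][0] by delta changes det by delta * cofactor(0,0).
Cofactor C_00 = (-1)^(0+0) * minor(0,0) = -6
Entry delta = -4 - 5 = -9
Det delta = -9 * -6 = 54
New det = -410 + 54 = -356

Answer: -356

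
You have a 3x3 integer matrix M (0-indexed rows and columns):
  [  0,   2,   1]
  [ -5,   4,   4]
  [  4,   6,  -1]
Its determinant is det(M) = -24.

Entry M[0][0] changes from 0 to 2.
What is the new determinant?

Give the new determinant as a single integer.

det is linear in row 0: changing M[0][0] by delta changes det by delta * cofactor(0,0).
Cofactor C_00 = (-1)^(0+0) * minor(0,0) = -28
Entry delta = 2 - 0 = 2
Det delta = 2 * -28 = -56
New det = -24 + -56 = -80

Answer: -80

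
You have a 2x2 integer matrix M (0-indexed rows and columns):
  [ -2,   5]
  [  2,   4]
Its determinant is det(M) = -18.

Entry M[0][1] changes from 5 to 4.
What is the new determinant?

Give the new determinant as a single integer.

det is linear in row 0: changing M[0][1] by delta changes det by delta * cofactor(0,1).
Cofactor C_01 = (-1)^(0+1) * minor(0,1) = -2
Entry delta = 4 - 5 = -1
Det delta = -1 * -2 = 2
New det = -18 + 2 = -16

Answer: -16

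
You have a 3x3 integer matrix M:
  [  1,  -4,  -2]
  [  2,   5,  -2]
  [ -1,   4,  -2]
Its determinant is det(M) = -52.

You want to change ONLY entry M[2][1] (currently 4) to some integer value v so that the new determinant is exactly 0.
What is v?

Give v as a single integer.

Answer: -22

Derivation:
det is linear in entry M[2][1]: det = old_det + (v - 4) * C_21
Cofactor C_21 = -2
Want det = 0: -52 + (v - 4) * -2 = 0
  (v - 4) = 52 / -2 = -26
  v = 4 + (-26) = -22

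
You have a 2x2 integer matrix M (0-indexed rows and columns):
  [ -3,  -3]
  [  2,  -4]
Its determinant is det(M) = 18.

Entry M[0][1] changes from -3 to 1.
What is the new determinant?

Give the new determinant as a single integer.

det is linear in row 0: changing M[0][1] by delta changes det by delta * cofactor(0,1).
Cofactor C_01 = (-1)^(0+1) * minor(0,1) = -2
Entry delta = 1 - -3 = 4
Det delta = 4 * -2 = -8
New det = 18 + -8 = 10

Answer: 10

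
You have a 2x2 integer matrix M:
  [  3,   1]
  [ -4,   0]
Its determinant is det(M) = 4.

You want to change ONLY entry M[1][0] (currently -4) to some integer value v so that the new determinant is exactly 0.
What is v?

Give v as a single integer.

det is linear in entry M[1][0]: det = old_det + (v - -4) * C_10
Cofactor C_10 = -1
Want det = 0: 4 + (v - -4) * -1 = 0
  (v - -4) = -4 / -1 = 4
  v = -4 + (4) = 0

Answer: 0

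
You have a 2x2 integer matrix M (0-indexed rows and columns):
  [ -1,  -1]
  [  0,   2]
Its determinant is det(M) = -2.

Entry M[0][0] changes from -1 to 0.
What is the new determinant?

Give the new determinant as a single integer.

Answer: 0

Derivation:
det is linear in row 0: changing M[0][0] by delta changes det by delta * cofactor(0,0).
Cofactor C_00 = (-1)^(0+0) * minor(0,0) = 2
Entry delta = 0 - -1 = 1
Det delta = 1 * 2 = 2
New det = -2 + 2 = 0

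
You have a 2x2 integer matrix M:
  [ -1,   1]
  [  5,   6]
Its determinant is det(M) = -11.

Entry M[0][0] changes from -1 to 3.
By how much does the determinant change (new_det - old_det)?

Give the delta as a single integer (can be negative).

Cofactor C_00 = 6
Entry delta = 3 - -1 = 4
Det delta = entry_delta * cofactor = 4 * 6 = 24

Answer: 24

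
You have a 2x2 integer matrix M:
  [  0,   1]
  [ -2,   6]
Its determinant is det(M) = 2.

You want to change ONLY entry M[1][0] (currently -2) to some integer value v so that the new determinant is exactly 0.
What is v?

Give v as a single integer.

Answer: 0

Derivation:
det is linear in entry M[1][0]: det = old_det + (v - -2) * C_10
Cofactor C_10 = -1
Want det = 0: 2 + (v - -2) * -1 = 0
  (v - -2) = -2 / -1 = 2
  v = -2 + (2) = 0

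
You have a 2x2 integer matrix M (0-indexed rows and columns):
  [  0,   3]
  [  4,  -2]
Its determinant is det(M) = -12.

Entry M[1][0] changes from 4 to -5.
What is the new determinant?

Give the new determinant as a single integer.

det is linear in row 1: changing M[1][0] by delta changes det by delta * cofactor(1,0).
Cofactor C_10 = (-1)^(1+0) * minor(1,0) = -3
Entry delta = -5 - 4 = -9
Det delta = -9 * -3 = 27
New det = -12 + 27 = 15

Answer: 15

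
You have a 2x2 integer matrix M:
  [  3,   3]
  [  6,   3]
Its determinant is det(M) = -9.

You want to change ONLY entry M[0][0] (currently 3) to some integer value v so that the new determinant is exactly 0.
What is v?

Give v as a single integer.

Answer: 6

Derivation:
det is linear in entry M[0][0]: det = old_det + (v - 3) * C_00
Cofactor C_00 = 3
Want det = 0: -9 + (v - 3) * 3 = 0
  (v - 3) = 9 / 3 = 3
  v = 3 + (3) = 6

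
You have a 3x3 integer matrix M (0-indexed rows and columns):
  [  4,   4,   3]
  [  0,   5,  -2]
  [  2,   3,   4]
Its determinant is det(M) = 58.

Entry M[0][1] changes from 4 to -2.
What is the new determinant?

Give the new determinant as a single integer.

det is linear in row 0: changing M[0][1] by delta changes det by delta * cofactor(0,1).
Cofactor C_01 = (-1)^(0+1) * minor(0,1) = -4
Entry delta = -2 - 4 = -6
Det delta = -6 * -4 = 24
New det = 58 + 24 = 82

Answer: 82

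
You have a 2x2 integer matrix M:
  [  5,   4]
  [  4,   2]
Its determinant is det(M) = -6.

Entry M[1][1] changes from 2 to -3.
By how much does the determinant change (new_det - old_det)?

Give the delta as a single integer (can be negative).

Cofactor C_11 = 5
Entry delta = -3 - 2 = -5
Det delta = entry_delta * cofactor = -5 * 5 = -25

Answer: -25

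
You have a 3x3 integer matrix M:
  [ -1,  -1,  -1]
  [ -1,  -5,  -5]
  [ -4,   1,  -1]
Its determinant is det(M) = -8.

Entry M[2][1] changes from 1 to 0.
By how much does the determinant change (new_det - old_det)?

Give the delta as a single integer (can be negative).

Answer: 4

Derivation:
Cofactor C_21 = -4
Entry delta = 0 - 1 = -1
Det delta = entry_delta * cofactor = -1 * -4 = 4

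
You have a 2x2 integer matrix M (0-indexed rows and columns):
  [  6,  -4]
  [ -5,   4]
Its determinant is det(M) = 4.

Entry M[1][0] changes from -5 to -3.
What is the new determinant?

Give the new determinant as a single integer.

det is linear in row 1: changing M[1][0] by delta changes det by delta * cofactor(1,0).
Cofactor C_10 = (-1)^(1+0) * minor(1,0) = 4
Entry delta = -3 - -5 = 2
Det delta = 2 * 4 = 8
New det = 4 + 8 = 12

Answer: 12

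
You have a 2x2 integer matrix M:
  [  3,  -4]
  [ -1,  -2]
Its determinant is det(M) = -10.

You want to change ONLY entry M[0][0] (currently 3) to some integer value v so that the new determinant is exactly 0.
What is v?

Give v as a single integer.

det is linear in entry M[0][0]: det = old_det + (v - 3) * C_00
Cofactor C_00 = -2
Want det = 0: -10 + (v - 3) * -2 = 0
  (v - 3) = 10 / -2 = -5
  v = 3 + (-5) = -2

Answer: -2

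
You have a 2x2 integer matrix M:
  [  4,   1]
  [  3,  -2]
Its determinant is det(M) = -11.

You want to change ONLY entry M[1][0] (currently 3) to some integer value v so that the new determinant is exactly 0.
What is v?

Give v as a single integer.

Answer: -8

Derivation:
det is linear in entry M[1][0]: det = old_det + (v - 3) * C_10
Cofactor C_10 = -1
Want det = 0: -11 + (v - 3) * -1 = 0
  (v - 3) = 11 / -1 = -11
  v = 3 + (-11) = -8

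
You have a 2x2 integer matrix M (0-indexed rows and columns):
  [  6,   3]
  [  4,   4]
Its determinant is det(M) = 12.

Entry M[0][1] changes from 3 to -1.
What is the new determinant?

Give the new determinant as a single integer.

Answer: 28

Derivation:
det is linear in row 0: changing M[0][1] by delta changes det by delta * cofactor(0,1).
Cofactor C_01 = (-1)^(0+1) * minor(0,1) = -4
Entry delta = -1 - 3 = -4
Det delta = -4 * -4 = 16
New det = 12 + 16 = 28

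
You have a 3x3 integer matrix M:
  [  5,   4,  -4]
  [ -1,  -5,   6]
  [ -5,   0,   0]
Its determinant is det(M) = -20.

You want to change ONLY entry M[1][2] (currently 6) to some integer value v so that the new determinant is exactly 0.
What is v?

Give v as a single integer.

det is linear in entry M[1][2]: det = old_det + (v - 6) * C_12
Cofactor C_12 = -20
Want det = 0: -20 + (v - 6) * -20 = 0
  (v - 6) = 20 / -20 = -1
  v = 6 + (-1) = 5

Answer: 5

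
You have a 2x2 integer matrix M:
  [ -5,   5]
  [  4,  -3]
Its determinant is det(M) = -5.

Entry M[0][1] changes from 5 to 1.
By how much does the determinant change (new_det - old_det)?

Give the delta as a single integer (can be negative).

Answer: 16

Derivation:
Cofactor C_01 = -4
Entry delta = 1 - 5 = -4
Det delta = entry_delta * cofactor = -4 * -4 = 16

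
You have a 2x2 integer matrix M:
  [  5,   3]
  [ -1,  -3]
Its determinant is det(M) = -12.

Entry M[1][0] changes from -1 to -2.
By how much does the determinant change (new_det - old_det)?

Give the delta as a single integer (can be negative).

Answer: 3

Derivation:
Cofactor C_10 = -3
Entry delta = -2 - -1 = -1
Det delta = entry_delta * cofactor = -1 * -3 = 3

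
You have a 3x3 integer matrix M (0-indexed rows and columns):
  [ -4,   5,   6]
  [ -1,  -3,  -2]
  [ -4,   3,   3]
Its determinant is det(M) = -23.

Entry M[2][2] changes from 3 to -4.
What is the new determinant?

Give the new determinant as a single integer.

Answer: -142

Derivation:
det is linear in row 2: changing M[2][2] by delta changes det by delta * cofactor(2,2).
Cofactor C_22 = (-1)^(2+2) * minor(2,2) = 17
Entry delta = -4 - 3 = -7
Det delta = -7 * 17 = -119
New det = -23 + -119 = -142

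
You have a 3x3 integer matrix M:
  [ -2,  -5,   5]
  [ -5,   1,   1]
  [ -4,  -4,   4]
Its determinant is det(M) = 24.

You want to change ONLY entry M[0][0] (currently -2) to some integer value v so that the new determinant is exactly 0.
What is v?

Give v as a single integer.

det is linear in entry M[0][0]: det = old_det + (v - -2) * C_00
Cofactor C_00 = 8
Want det = 0: 24 + (v - -2) * 8 = 0
  (v - -2) = -24 / 8 = -3
  v = -2 + (-3) = -5

Answer: -5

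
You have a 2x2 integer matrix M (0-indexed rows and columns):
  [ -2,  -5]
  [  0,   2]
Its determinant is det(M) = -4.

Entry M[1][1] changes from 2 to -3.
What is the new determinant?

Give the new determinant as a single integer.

det is linear in row 1: changing M[1][1] by delta changes det by delta * cofactor(1,1).
Cofactor C_11 = (-1)^(1+1) * minor(1,1) = -2
Entry delta = -3 - 2 = -5
Det delta = -5 * -2 = 10
New det = -4 + 10 = 6

Answer: 6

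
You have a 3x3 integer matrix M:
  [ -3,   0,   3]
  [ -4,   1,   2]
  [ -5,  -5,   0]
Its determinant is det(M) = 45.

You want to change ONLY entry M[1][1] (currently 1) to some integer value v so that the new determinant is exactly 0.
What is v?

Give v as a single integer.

Answer: -2

Derivation:
det is linear in entry M[1][1]: det = old_det + (v - 1) * C_11
Cofactor C_11 = 15
Want det = 0: 45 + (v - 1) * 15 = 0
  (v - 1) = -45 / 15 = -3
  v = 1 + (-3) = -2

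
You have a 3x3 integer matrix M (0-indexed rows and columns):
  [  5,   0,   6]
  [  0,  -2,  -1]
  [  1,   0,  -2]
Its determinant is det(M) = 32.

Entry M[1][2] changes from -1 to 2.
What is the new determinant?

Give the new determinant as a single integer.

det is linear in row 1: changing M[1][2] by delta changes det by delta * cofactor(1,2).
Cofactor C_12 = (-1)^(1+2) * minor(1,2) = 0
Entry delta = 2 - -1 = 3
Det delta = 3 * 0 = 0
New det = 32 + 0 = 32

Answer: 32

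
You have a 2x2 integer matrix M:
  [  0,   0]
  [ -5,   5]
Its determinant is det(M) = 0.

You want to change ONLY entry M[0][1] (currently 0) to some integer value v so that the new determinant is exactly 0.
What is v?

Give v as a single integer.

Answer: 0

Derivation:
det is linear in entry M[0][1]: det = old_det + (v - 0) * C_01
Cofactor C_01 = 5
Want det = 0: 0 + (v - 0) * 5 = 0
  (v - 0) = 0 / 5 = 0
  v = 0 + (0) = 0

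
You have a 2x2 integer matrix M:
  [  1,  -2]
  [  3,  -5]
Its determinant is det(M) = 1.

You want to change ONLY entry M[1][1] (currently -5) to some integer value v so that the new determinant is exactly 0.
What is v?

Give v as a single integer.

Answer: -6

Derivation:
det is linear in entry M[1][1]: det = old_det + (v - -5) * C_11
Cofactor C_11 = 1
Want det = 0: 1 + (v - -5) * 1 = 0
  (v - -5) = -1 / 1 = -1
  v = -5 + (-1) = -6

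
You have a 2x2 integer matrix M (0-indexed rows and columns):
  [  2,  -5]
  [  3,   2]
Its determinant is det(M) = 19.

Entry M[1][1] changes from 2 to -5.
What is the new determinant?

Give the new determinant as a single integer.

Answer: 5

Derivation:
det is linear in row 1: changing M[1][1] by delta changes det by delta * cofactor(1,1).
Cofactor C_11 = (-1)^(1+1) * minor(1,1) = 2
Entry delta = -5 - 2 = -7
Det delta = -7 * 2 = -14
New det = 19 + -14 = 5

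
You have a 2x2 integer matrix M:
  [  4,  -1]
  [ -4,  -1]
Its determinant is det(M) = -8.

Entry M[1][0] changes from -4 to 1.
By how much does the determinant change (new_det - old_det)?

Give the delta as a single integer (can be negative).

Cofactor C_10 = 1
Entry delta = 1 - -4 = 5
Det delta = entry_delta * cofactor = 5 * 1 = 5

Answer: 5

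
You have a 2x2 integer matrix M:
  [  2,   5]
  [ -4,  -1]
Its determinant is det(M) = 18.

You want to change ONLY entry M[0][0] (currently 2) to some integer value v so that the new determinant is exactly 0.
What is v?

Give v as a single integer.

det is linear in entry M[0][0]: det = old_det + (v - 2) * C_00
Cofactor C_00 = -1
Want det = 0: 18 + (v - 2) * -1 = 0
  (v - 2) = -18 / -1 = 18
  v = 2 + (18) = 20

Answer: 20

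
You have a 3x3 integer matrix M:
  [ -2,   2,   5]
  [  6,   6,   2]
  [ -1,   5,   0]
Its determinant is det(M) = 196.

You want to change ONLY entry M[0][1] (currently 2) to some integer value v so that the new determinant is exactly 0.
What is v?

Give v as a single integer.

det is linear in entry M[0][1]: det = old_det + (v - 2) * C_01
Cofactor C_01 = -2
Want det = 0: 196 + (v - 2) * -2 = 0
  (v - 2) = -196 / -2 = 98
  v = 2 + (98) = 100

Answer: 100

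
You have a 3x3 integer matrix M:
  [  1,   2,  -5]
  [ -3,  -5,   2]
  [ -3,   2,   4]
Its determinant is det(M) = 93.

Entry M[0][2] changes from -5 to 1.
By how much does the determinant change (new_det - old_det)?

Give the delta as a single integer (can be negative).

Answer: -126

Derivation:
Cofactor C_02 = -21
Entry delta = 1 - -5 = 6
Det delta = entry_delta * cofactor = 6 * -21 = -126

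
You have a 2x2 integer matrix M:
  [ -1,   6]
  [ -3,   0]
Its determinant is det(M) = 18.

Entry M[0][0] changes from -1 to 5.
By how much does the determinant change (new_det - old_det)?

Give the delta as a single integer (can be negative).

Cofactor C_00 = 0
Entry delta = 5 - -1 = 6
Det delta = entry_delta * cofactor = 6 * 0 = 0

Answer: 0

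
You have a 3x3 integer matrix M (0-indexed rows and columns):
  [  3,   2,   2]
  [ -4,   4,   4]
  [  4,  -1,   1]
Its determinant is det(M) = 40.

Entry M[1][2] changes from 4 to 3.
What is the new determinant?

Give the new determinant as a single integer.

det is linear in row 1: changing M[1][2] by delta changes det by delta * cofactor(1,2).
Cofactor C_12 = (-1)^(1+2) * minor(1,2) = 11
Entry delta = 3 - 4 = -1
Det delta = -1 * 11 = -11
New det = 40 + -11 = 29

Answer: 29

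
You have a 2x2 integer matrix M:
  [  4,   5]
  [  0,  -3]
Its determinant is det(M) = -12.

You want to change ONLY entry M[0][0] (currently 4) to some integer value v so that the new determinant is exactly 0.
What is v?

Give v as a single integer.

det is linear in entry M[0][0]: det = old_det + (v - 4) * C_00
Cofactor C_00 = -3
Want det = 0: -12 + (v - 4) * -3 = 0
  (v - 4) = 12 / -3 = -4
  v = 4 + (-4) = 0

Answer: 0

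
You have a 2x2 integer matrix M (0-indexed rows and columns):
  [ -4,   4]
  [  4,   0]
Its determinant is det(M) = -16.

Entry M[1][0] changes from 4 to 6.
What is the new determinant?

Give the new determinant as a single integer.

Answer: -24

Derivation:
det is linear in row 1: changing M[1][0] by delta changes det by delta * cofactor(1,0).
Cofactor C_10 = (-1)^(1+0) * minor(1,0) = -4
Entry delta = 6 - 4 = 2
Det delta = 2 * -4 = -8
New det = -16 + -8 = -24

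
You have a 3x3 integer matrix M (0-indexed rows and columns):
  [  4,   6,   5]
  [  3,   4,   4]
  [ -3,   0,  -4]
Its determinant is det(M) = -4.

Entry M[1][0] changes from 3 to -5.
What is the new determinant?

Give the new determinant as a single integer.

det is linear in row 1: changing M[1][0] by delta changes det by delta * cofactor(1,0).
Cofactor C_10 = (-1)^(1+0) * minor(1,0) = 24
Entry delta = -5 - 3 = -8
Det delta = -8 * 24 = -192
New det = -4 + -192 = -196

Answer: -196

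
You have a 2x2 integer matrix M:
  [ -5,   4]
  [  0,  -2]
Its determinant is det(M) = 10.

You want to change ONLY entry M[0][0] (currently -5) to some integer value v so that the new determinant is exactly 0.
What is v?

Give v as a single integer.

Answer: 0

Derivation:
det is linear in entry M[0][0]: det = old_det + (v - -5) * C_00
Cofactor C_00 = -2
Want det = 0: 10 + (v - -5) * -2 = 0
  (v - -5) = -10 / -2 = 5
  v = -5 + (5) = 0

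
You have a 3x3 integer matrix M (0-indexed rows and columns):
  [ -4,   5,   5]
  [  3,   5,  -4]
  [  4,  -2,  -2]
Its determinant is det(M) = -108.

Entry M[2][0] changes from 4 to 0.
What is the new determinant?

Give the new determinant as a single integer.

det is linear in row 2: changing M[2][0] by delta changes det by delta * cofactor(2,0).
Cofactor C_20 = (-1)^(2+0) * minor(2,0) = -45
Entry delta = 0 - 4 = -4
Det delta = -4 * -45 = 180
New det = -108 + 180 = 72

Answer: 72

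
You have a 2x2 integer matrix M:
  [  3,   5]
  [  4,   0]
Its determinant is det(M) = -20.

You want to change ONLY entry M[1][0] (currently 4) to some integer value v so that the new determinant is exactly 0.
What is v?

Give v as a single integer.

det is linear in entry M[1][0]: det = old_det + (v - 4) * C_10
Cofactor C_10 = -5
Want det = 0: -20 + (v - 4) * -5 = 0
  (v - 4) = 20 / -5 = -4
  v = 4 + (-4) = 0

Answer: 0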